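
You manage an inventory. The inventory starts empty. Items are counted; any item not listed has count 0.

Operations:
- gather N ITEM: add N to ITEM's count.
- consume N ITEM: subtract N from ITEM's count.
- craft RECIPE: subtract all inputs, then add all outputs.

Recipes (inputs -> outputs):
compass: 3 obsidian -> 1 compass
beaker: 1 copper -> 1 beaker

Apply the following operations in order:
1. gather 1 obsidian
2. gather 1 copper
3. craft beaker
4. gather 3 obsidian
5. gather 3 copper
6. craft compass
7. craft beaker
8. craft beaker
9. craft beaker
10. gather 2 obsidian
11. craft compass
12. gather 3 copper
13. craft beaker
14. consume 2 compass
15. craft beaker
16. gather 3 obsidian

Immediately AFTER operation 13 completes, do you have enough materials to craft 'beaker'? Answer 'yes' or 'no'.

After 1 (gather 1 obsidian): obsidian=1
After 2 (gather 1 copper): copper=1 obsidian=1
After 3 (craft beaker): beaker=1 obsidian=1
After 4 (gather 3 obsidian): beaker=1 obsidian=4
After 5 (gather 3 copper): beaker=1 copper=3 obsidian=4
After 6 (craft compass): beaker=1 compass=1 copper=3 obsidian=1
After 7 (craft beaker): beaker=2 compass=1 copper=2 obsidian=1
After 8 (craft beaker): beaker=3 compass=1 copper=1 obsidian=1
After 9 (craft beaker): beaker=4 compass=1 obsidian=1
After 10 (gather 2 obsidian): beaker=4 compass=1 obsidian=3
After 11 (craft compass): beaker=4 compass=2
After 12 (gather 3 copper): beaker=4 compass=2 copper=3
After 13 (craft beaker): beaker=5 compass=2 copper=2

Answer: yes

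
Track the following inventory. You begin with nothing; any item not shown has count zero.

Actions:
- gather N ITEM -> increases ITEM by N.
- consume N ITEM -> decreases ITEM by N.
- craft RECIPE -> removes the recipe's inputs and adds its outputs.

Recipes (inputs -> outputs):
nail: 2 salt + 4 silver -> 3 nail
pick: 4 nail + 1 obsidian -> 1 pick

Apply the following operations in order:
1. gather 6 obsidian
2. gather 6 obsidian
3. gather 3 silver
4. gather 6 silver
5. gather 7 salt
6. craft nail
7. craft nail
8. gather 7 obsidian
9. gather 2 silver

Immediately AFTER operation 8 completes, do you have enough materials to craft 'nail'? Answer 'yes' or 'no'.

After 1 (gather 6 obsidian): obsidian=6
After 2 (gather 6 obsidian): obsidian=12
After 3 (gather 3 silver): obsidian=12 silver=3
After 4 (gather 6 silver): obsidian=12 silver=9
After 5 (gather 7 salt): obsidian=12 salt=7 silver=9
After 6 (craft nail): nail=3 obsidian=12 salt=5 silver=5
After 7 (craft nail): nail=6 obsidian=12 salt=3 silver=1
After 8 (gather 7 obsidian): nail=6 obsidian=19 salt=3 silver=1

Answer: no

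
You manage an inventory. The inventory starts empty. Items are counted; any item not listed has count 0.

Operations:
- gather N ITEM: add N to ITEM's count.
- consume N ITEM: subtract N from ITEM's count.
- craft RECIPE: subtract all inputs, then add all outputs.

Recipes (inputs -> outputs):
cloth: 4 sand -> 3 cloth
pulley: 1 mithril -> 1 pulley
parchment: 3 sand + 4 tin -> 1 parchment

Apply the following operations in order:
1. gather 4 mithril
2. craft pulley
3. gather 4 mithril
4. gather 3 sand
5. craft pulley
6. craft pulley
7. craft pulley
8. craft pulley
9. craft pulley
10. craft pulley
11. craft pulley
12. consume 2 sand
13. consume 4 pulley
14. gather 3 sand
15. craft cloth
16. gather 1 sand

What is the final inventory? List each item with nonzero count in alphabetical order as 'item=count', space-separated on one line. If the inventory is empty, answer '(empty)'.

After 1 (gather 4 mithril): mithril=4
After 2 (craft pulley): mithril=3 pulley=1
After 3 (gather 4 mithril): mithril=7 pulley=1
After 4 (gather 3 sand): mithril=7 pulley=1 sand=3
After 5 (craft pulley): mithril=6 pulley=2 sand=3
After 6 (craft pulley): mithril=5 pulley=3 sand=3
After 7 (craft pulley): mithril=4 pulley=4 sand=3
After 8 (craft pulley): mithril=3 pulley=5 sand=3
After 9 (craft pulley): mithril=2 pulley=6 sand=3
After 10 (craft pulley): mithril=1 pulley=7 sand=3
After 11 (craft pulley): pulley=8 sand=3
After 12 (consume 2 sand): pulley=8 sand=1
After 13 (consume 4 pulley): pulley=4 sand=1
After 14 (gather 3 sand): pulley=4 sand=4
After 15 (craft cloth): cloth=3 pulley=4
After 16 (gather 1 sand): cloth=3 pulley=4 sand=1

Answer: cloth=3 pulley=4 sand=1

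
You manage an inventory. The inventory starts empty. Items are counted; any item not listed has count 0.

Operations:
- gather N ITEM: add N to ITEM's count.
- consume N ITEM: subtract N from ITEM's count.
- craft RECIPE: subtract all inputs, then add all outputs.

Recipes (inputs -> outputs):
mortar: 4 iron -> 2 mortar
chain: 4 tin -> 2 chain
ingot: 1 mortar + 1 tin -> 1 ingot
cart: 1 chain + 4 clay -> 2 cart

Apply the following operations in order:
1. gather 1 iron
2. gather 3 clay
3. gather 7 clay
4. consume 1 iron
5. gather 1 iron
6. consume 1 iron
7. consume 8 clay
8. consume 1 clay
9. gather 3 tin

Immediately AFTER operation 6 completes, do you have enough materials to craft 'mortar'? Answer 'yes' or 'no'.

Answer: no

Derivation:
After 1 (gather 1 iron): iron=1
After 2 (gather 3 clay): clay=3 iron=1
After 3 (gather 7 clay): clay=10 iron=1
After 4 (consume 1 iron): clay=10
After 5 (gather 1 iron): clay=10 iron=1
After 6 (consume 1 iron): clay=10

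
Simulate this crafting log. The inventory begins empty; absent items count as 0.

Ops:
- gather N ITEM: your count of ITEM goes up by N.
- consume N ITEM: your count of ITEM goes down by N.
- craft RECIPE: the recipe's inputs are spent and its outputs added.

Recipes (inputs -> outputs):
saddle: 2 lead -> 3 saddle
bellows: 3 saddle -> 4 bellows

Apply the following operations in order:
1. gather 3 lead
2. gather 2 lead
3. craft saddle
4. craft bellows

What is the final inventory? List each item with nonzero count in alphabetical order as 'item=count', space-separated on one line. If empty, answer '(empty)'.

After 1 (gather 3 lead): lead=3
After 2 (gather 2 lead): lead=5
After 3 (craft saddle): lead=3 saddle=3
After 4 (craft bellows): bellows=4 lead=3

Answer: bellows=4 lead=3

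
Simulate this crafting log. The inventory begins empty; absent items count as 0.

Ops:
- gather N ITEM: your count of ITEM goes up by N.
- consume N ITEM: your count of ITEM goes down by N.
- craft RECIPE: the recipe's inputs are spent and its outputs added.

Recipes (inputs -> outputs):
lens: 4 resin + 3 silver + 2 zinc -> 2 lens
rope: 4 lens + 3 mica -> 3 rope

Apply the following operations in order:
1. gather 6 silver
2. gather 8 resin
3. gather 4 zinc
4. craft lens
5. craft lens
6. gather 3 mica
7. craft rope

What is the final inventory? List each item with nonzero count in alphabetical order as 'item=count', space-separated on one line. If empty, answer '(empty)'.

After 1 (gather 6 silver): silver=6
After 2 (gather 8 resin): resin=8 silver=6
After 3 (gather 4 zinc): resin=8 silver=6 zinc=4
After 4 (craft lens): lens=2 resin=4 silver=3 zinc=2
After 5 (craft lens): lens=4
After 6 (gather 3 mica): lens=4 mica=3
After 7 (craft rope): rope=3

Answer: rope=3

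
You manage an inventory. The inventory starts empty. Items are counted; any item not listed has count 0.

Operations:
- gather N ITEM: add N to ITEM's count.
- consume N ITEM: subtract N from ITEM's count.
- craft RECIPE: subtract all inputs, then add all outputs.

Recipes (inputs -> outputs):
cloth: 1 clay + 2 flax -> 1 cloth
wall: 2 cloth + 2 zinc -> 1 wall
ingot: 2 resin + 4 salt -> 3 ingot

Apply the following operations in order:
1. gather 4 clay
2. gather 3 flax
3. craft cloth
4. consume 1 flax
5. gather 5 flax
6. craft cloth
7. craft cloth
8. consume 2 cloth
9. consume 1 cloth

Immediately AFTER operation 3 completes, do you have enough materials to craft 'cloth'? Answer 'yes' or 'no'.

After 1 (gather 4 clay): clay=4
After 2 (gather 3 flax): clay=4 flax=3
After 3 (craft cloth): clay=3 cloth=1 flax=1

Answer: no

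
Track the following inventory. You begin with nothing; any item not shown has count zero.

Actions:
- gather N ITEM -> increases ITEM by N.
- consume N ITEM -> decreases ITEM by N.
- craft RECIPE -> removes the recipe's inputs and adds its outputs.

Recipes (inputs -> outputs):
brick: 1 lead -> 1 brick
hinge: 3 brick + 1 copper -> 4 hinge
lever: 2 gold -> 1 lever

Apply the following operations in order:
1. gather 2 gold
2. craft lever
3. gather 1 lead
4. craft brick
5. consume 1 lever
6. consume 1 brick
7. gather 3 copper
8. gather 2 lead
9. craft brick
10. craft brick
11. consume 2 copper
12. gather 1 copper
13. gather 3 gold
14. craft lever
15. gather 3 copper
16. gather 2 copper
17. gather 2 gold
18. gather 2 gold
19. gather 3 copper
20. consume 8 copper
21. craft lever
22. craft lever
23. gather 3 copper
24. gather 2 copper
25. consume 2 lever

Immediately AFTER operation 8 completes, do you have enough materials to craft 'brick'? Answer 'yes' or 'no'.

After 1 (gather 2 gold): gold=2
After 2 (craft lever): lever=1
After 3 (gather 1 lead): lead=1 lever=1
After 4 (craft brick): brick=1 lever=1
After 5 (consume 1 lever): brick=1
After 6 (consume 1 brick): (empty)
After 7 (gather 3 copper): copper=3
After 8 (gather 2 lead): copper=3 lead=2

Answer: yes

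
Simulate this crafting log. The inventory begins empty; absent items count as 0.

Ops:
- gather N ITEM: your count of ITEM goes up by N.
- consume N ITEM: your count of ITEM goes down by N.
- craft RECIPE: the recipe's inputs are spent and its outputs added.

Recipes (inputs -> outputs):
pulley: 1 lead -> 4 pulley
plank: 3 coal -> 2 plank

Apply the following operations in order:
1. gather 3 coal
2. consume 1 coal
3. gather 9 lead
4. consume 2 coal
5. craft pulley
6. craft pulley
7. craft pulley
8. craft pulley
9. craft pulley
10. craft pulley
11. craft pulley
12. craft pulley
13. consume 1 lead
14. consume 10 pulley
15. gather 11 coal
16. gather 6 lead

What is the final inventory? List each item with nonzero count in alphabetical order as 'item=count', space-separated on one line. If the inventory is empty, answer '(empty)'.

After 1 (gather 3 coal): coal=3
After 2 (consume 1 coal): coal=2
After 3 (gather 9 lead): coal=2 lead=9
After 4 (consume 2 coal): lead=9
After 5 (craft pulley): lead=8 pulley=4
After 6 (craft pulley): lead=7 pulley=8
After 7 (craft pulley): lead=6 pulley=12
After 8 (craft pulley): lead=5 pulley=16
After 9 (craft pulley): lead=4 pulley=20
After 10 (craft pulley): lead=3 pulley=24
After 11 (craft pulley): lead=2 pulley=28
After 12 (craft pulley): lead=1 pulley=32
After 13 (consume 1 lead): pulley=32
After 14 (consume 10 pulley): pulley=22
After 15 (gather 11 coal): coal=11 pulley=22
After 16 (gather 6 lead): coal=11 lead=6 pulley=22

Answer: coal=11 lead=6 pulley=22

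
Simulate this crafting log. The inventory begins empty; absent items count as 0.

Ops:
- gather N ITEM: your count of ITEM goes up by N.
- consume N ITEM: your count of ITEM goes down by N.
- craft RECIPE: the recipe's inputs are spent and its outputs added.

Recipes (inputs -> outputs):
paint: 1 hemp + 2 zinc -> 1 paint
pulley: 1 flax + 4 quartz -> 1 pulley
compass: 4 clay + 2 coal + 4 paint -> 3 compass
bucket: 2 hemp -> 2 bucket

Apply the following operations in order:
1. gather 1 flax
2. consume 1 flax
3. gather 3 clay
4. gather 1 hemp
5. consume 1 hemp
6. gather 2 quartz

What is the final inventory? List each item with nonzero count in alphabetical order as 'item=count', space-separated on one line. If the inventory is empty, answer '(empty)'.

After 1 (gather 1 flax): flax=1
After 2 (consume 1 flax): (empty)
After 3 (gather 3 clay): clay=3
After 4 (gather 1 hemp): clay=3 hemp=1
After 5 (consume 1 hemp): clay=3
After 6 (gather 2 quartz): clay=3 quartz=2

Answer: clay=3 quartz=2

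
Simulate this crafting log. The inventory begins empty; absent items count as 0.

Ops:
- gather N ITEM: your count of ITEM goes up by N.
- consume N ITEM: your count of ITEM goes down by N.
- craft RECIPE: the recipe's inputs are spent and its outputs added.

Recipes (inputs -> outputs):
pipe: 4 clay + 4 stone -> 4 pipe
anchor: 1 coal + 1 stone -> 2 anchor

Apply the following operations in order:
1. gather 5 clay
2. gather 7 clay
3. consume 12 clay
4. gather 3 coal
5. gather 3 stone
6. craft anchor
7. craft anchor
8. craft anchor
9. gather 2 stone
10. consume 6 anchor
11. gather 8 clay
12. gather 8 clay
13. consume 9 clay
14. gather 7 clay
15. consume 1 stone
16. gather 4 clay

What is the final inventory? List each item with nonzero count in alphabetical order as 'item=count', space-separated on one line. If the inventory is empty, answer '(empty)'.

Answer: clay=18 stone=1

Derivation:
After 1 (gather 5 clay): clay=5
After 2 (gather 7 clay): clay=12
After 3 (consume 12 clay): (empty)
After 4 (gather 3 coal): coal=3
After 5 (gather 3 stone): coal=3 stone=3
After 6 (craft anchor): anchor=2 coal=2 stone=2
After 7 (craft anchor): anchor=4 coal=1 stone=1
After 8 (craft anchor): anchor=6
After 9 (gather 2 stone): anchor=6 stone=2
After 10 (consume 6 anchor): stone=2
After 11 (gather 8 clay): clay=8 stone=2
After 12 (gather 8 clay): clay=16 stone=2
After 13 (consume 9 clay): clay=7 stone=2
After 14 (gather 7 clay): clay=14 stone=2
After 15 (consume 1 stone): clay=14 stone=1
After 16 (gather 4 clay): clay=18 stone=1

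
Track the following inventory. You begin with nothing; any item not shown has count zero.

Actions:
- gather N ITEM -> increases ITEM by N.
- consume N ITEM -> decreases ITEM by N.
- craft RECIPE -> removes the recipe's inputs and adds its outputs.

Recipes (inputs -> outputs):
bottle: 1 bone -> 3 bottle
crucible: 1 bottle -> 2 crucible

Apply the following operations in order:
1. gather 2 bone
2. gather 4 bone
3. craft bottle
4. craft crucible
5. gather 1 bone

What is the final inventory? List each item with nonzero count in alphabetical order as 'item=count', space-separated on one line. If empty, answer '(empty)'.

After 1 (gather 2 bone): bone=2
After 2 (gather 4 bone): bone=6
After 3 (craft bottle): bone=5 bottle=3
After 4 (craft crucible): bone=5 bottle=2 crucible=2
After 5 (gather 1 bone): bone=6 bottle=2 crucible=2

Answer: bone=6 bottle=2 crucible=2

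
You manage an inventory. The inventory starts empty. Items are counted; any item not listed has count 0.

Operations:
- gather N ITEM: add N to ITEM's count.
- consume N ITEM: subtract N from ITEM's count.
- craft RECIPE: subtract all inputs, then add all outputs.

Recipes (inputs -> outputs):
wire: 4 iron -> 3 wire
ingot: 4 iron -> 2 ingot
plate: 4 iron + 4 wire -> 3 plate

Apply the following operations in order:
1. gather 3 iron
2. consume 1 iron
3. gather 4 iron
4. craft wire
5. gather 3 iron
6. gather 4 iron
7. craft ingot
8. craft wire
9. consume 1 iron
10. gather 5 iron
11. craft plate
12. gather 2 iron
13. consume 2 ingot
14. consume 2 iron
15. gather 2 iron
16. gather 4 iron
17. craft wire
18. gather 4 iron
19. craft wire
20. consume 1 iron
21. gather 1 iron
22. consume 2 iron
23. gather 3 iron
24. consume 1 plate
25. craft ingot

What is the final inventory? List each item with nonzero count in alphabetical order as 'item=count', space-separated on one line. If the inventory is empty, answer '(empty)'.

After 1 (gather 3 iron): iron=3
After 2 (consume 1 iron): iron=2
After 3 (gather 4 iron): iron=6
After 4 (craft wire): iron=2 wire=3
After 5 (gather 3 iron): iron=5 wire=3
After 6 (gather 4 iron): iron=9 wire=3
After 7 (craft ingot): ingot=2 iron=5 wire=3
After 8 (craft wire): ingot=2 iron=1 wire=6
After 9 (consume 1 iron): ingot=2 wire=6
After 10 (gather 5 iron): ingot=2 iron=5 wire=6
After 11 (craft plate): ingot=2 iron=1 plate=3 wire=2
After 12 (gather 2 iron): ingot=2 iron=3 plate=3 wire=2
After 13 (consume 2 ingot): iron=3 plate=3 wire=2
After 14 (consume 2 iron): iron=1 plate=3 wire=2
After 15 (gather 2 iron): iron=3 plate=3 wire=2
After 16 (gather 4 iron): iron=7 plate=3 wire=2
After 17 (craft wire): iron=3 plate=3 wire=5
After 18 (gather 4 iron): iron=7 plate=3 wire=5
After 19 (craft wire): iron=3 plate=3 wire=8
After 20 (consume 1 iron): iron=2 plate=3 wire=8
After 21 (gather 1 iron): iron=3 plate=3 wire=8
After 22 (consume 2 iron): iron=1 plate=3 wire=8
After 23 (gather 3 iron): iron=4 plate=3 wire=8
After 24 (consume 1 plate): iron=4 plate=2 wire=8
After 25 (craft ingot): ingot=2 plate=2 wire=8

Answer: ingot=2 plate=2 wire=8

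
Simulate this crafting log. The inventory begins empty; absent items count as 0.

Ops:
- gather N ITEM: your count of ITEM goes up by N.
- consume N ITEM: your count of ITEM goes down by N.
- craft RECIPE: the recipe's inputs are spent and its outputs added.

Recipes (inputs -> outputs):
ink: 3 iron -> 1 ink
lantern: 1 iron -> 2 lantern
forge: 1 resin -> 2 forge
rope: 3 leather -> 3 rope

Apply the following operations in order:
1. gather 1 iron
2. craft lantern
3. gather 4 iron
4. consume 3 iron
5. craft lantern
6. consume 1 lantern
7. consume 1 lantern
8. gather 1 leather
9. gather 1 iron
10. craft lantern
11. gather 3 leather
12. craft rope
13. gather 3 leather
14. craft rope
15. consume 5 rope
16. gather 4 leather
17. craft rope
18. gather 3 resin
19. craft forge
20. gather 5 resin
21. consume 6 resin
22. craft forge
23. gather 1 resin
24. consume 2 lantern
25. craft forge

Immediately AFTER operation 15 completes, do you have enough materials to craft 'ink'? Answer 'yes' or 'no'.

Answer: no

Derivation:
After 1 (gather 1 iron): iron=1
After 2 (craft lantern): lantern=2
After 3 (gather 4 iron): iron=4 lantern=2
After 4 (consume 3 iron): iron=1 lantern=2
After 5 (craft lantern): lantern=4
After 6 (consume 1 lantern): lantern=3
After 7 (consume 1 lantern): lantern=2
After 8 (gather 1 leather): lantern=2 leather=1
After 9 (gather 1 iron): iron=1 lantern=2 leather=1
After 10 (craft lantern): lantern=4 leather=1
After 11 (gather 3 leather): lantern=4 leather=4
After 12 (craft rope): lantern=4 leather=1 rope=3
After 13 (gather 3 leather): lantern=4 leather=4 rope=3
After 14 (craft rope): lantern=4 leather=1 rope=6
After 15 (consume 5 rope): lantern=4 leather=1 rope=1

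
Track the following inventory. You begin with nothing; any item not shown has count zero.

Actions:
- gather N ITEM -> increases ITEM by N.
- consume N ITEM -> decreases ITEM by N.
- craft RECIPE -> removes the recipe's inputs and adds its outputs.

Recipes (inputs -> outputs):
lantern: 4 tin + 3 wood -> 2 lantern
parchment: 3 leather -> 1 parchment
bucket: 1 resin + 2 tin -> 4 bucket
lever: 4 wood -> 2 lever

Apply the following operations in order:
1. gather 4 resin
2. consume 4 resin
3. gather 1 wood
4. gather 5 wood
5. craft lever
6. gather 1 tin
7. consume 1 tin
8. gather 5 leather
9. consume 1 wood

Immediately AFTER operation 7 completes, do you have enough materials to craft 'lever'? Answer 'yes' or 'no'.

Answer: no

Derivation:
After 1 (gather 4 resin): resin=4
After 2 (consume 4 resin): (empty)
After 3 (gather 1 wood): wood=1
After 4 (gather 5 wood): wood=6
After 5 (craft lever): lever=2 wood=2
After 6 (gather 1 tin): lever=2 tin=1 wood=2
After 7 (consume 1 tin): lever=2 wood=2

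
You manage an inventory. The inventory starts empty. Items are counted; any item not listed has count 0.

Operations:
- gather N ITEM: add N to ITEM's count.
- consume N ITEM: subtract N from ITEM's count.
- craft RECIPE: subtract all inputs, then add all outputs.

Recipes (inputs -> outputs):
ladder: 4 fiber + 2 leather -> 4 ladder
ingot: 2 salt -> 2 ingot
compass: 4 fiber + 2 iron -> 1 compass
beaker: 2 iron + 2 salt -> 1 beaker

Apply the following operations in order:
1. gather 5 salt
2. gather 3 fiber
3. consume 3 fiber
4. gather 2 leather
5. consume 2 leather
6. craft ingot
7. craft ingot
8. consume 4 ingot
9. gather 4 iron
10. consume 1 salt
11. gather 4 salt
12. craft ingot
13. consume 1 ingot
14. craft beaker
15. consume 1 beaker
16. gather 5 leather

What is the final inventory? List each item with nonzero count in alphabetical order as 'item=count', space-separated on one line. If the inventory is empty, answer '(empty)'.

After 1 (gather 5 salt): salt=5
After 2 (gather 3 fiber): fiber=3 salt=5
After 3 (consume 3 fiber): salt=5
After 4 (gather 2 leather): leather=2 salt=5
After 5 (consume 2 leather): salt=5
After 6 (craft ingot): ingot=2 salt=3
After 7 (craft ingot): ingot=4 salt=1
After 8 (consume 4 ingot): salt=1
After 9 (gather 4 iron): iron=4 salt=1
After 10 (consume 1 salt): iron=4
After 11 (gather 4 salt): iron=4 salt=4
After 12 (craft ingot): ingot=2 iron=4 salt=2
After 13 (consume 1 ingot): ingot=1 iron=4 salt=2
After 14 (craft beaker): beaker=1 ingot=1 iron=2
After 15 (consume 1 beaker): ingot=1 iron=2
After 16 (gather 5 leather): ingot=1 iron=2 leather=5

Answer: ingot=1 iron=2 leather=5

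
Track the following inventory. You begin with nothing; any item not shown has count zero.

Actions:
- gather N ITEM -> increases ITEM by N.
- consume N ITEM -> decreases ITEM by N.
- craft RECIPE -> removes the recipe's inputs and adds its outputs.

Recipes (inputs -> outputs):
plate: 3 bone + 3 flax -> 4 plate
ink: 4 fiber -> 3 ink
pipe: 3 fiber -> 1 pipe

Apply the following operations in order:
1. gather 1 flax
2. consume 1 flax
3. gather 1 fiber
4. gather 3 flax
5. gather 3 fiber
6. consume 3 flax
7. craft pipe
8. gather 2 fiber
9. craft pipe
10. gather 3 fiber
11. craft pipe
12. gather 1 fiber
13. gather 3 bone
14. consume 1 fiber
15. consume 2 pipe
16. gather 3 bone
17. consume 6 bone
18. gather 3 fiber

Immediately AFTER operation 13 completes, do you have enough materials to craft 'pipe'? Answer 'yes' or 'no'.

After 1 (gather 1 flax): flax=1
After 2 (consume 1 flax): (empty)
After 3 (gather 1 fiber): fiber=1
After 4 (gather 3 flax): fiber=1 flax=3
After 5 (gather 3 fiber): fiber=4 flax=3
After 6 (consume 3 flax): fiber=4
After 7 (craft pipe): fiber=1 pipe=1
After 8 (gather 2 fiber): fiber=3 pipe=1
After 9 (craft pipe): pipe=2
After 10 (gather 3 fiber): fiber=3 pipe=2
After 11 (craft pipe): pipe=3
After 12 (gather 1 fiber): fiber=1 pipe=3
After 13 (gather 3 bone): bone=3 fiber=1 pipe=3

Answer: no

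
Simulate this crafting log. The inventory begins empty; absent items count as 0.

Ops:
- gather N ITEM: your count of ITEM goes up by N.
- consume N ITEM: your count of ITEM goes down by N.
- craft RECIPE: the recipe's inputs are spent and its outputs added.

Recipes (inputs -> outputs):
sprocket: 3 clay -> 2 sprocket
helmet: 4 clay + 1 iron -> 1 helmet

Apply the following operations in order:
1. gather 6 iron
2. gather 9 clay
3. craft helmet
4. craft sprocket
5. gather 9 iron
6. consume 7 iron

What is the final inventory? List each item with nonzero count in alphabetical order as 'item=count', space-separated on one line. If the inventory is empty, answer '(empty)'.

Answer: clay=2 helmet=1 iron=7 sprocket=2

Derivation:
After 1 (gather 6 iron): iron=6
After 2 (gather 9 clay): clay=9 iron=6
After 3 (craft helmet): clay=5 helmet=1 iron=5
After 4 (craft sprocket): clay=2 helmet=1 iron=5 sprocket=2
After 5 (gather 9 iron): clay=2 helmet=1 iron=14 sprocket=2
After 6 (consume 7 iron): clay=2 helmet=1 iron=7 sprocket=2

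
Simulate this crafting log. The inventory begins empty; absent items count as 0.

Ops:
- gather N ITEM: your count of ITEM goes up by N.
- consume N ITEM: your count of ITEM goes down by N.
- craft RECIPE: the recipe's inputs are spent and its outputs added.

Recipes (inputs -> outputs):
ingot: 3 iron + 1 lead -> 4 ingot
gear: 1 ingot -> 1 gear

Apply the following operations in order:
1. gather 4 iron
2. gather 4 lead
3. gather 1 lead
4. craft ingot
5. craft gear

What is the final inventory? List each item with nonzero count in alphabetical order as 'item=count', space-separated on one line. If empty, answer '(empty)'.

Answer: gear=1 ingot=3 iron=1 lead=4

Derivation:
After 1 (gather 4 iron): iron=4
After 2 (gather 4 lead): iron=4 lead=4
After 3 (gather 1 lead): iron=4 lead=5
After 4 (craft ingot): ingot=4 iron=1 lead=4
After 5 (craft gear): gear=1 ingot=3 iron=1 lead=4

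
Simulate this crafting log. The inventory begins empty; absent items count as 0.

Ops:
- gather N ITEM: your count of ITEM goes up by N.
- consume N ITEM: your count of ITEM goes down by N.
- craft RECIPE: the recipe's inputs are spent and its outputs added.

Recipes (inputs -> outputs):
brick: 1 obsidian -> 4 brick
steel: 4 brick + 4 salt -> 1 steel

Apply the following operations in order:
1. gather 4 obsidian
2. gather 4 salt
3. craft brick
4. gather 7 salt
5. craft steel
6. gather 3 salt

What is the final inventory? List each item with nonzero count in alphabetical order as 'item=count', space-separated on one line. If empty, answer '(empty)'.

Answer: obsidian=3 salt=10 steel=1

Derivation:
After 1 (gather 4 obsidian): obsidian=4
After 2 (gather 4 salt): obsidian=4 salt=4
After 3 (craft brick): brick=4 obsidian=3 salt=4
After 4 (gather 7 salt): brick=4 obsidian=3 salt=11
After 5 (craft steel): obsidian=3 salt=7 steel=1
After 6 (gather 3 salt): obsidian=3 salt=10 steel=1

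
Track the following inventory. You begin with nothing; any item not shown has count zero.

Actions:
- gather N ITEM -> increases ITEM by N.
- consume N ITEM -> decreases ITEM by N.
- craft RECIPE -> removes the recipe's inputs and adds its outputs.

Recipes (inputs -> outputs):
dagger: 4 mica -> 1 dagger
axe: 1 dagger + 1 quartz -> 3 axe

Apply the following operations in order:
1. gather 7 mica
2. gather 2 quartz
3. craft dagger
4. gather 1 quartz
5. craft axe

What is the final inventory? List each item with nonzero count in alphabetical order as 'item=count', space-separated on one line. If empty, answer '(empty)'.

After 1 (gather 7 mica): mica=7
After 2 (gather 2 quartz): mica=7 quartz=2
After 3 (craft dagger): dagger=1 mica=3 quartz=2
After 4 (gather 1 quartz): dagger=1 mica=3 quartz=3
After 5 (craft axe): axe=3 mica=3 quartz=2

Answer: axe=3 mica=3 quartz=2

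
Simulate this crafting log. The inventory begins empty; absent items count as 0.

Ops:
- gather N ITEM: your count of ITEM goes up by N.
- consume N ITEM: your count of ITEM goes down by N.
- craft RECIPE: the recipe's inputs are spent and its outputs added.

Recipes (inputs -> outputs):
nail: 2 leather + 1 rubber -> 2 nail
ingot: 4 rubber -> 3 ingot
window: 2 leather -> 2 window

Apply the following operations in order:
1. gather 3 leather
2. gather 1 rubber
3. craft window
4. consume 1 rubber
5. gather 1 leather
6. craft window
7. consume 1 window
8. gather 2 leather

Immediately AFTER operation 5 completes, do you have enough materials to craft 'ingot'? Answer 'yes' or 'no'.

After 1 (gather 3 leather): leather=3
After 2 (gather 1 rubber): leather=3 rubber=1
After 3 (craft window): leather=1 rubber=1 window=2
After 4 (consume 1 rubber): leather=1 window=2
After 5 (gather 1 leather): leather=2 window=2

Answer: no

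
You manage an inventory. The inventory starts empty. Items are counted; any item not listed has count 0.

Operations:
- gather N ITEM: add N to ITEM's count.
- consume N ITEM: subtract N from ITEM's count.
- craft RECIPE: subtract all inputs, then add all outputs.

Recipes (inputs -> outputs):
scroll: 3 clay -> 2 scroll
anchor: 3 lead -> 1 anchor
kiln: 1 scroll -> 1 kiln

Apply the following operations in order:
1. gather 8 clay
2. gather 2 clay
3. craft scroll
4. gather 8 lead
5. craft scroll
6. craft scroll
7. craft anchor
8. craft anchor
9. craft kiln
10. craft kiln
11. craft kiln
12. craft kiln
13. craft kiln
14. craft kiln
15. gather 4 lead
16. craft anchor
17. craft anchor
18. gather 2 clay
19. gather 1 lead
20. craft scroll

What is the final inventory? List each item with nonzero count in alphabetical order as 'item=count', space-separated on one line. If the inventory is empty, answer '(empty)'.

Answer: anchor=4 kiln=6 lead=1 scroll=2

Derivation:
After 1 (gather 8 clay): clay=8
After 2 (gather 2 clay): clay=10
After 3 (craft scroll): clay=7 scroll=2
After 4 (gather 8 lead): clay=7 lead=8 scroll=2
After 5 (craft scroll): clay=4 lead=8 scroll=4
After 6 (craft scroll): clay=1 lead=8 scroll=6
After 7 (craft anchor): anchor=1 clay=1 lead=5 scroll=6
After 8 (craft anchor): anchor=2 clay=1 lead=2 scroll=6
After 9 (craft kiln): anchor=2 clay=1 kiln=1 lead=2 scroll=5
After 10 (craft kiln): anchor=2 clay=1 kiln=2 lead=2 scroll=4
After 11 (craft kiln): anchor=2 clay=1 kiln=3 lead=2 scroll=3
After 12 (craft kiln): anchor=2 clay=1 kiln=4 lead=2 scroll=2
After 13 (craft kiln): anchor=2 clay=1 kiln=5 lead=2 scroll=1
After 14 (craft kiln): anchor=2 clay=1 kiln=6 lead=2
After 15 (gather 4 lead): anchor=2 clay=1 kiln=6 lead=6
After 16 (craft anchor): anchor=3 clay=1 kiln=6 lead=3
After 17 (craft anchor): anchor=4 clay=1 kiln=6
After 18 (gather 2 clay): anchor=4 clay=3 kiln=6
After 19 (gather 1 lead): anchor=4 clay=3 kiln=6 lead=1
After 20 (craft scroll): anchor=4 kiln=6 lead=1 scroll=2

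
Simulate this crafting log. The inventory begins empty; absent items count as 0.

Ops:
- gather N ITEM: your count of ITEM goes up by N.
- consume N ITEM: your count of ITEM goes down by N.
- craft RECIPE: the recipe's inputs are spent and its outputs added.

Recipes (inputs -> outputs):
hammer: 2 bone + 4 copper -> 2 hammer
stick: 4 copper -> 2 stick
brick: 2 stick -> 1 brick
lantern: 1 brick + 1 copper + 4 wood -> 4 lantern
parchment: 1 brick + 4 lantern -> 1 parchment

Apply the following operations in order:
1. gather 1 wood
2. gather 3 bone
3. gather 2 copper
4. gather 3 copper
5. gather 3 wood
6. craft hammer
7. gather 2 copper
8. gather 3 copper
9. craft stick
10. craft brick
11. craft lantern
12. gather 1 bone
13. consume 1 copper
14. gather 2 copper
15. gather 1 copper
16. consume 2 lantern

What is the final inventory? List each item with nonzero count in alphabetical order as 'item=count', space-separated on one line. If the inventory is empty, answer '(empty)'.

After 1 (gather 1 wood): wood=1
After 2 (gather 3 bone): bone=3 wood=1
After 3 (gather 2 copper): bone=3 copper=2 wood=1
After 4 (gather 3 copper): bone=3 copper=5 wood=1
After 5 (gather 3 wood): bone=3 copper=5 wood=4
After 6 (craft hammer): bone=1 copper=1 hammer=2 wood=4
After 7 (gather 2 copper): bone=1 copper=3 hammer=2 wood=4
After 8 (gather 3 copper): bone=1 copper=6 hammer=2 wood=4
After 9 (craft stick): bone=1 copper=2 hammer=2 stick=2 wood=4
After 10 (craft brick): bone=1 brick=1 copper=2 hammer=2 wood=4
After 11 (craft lantern): bone=1 copper=1 hammer=2 lantern=4
After 12 (gather 1 bone): bone=2 copper=1 hammer=2 lantern=4
After 13 (consume 1 copper): bone=2 hammer=2 lantern=4
After 14 (gather 2 copper): bone=2 copper=2 hammer=2 lantern=4
After 15 (gather 1 copper): bone=2 copper=3 hammer=2 lantern=4
After 16 (consume 2 lantern): bone=2 copper=3 hammer=2 lantern=2

Answer: bone=2 copper=3 hammer=2 lantern=2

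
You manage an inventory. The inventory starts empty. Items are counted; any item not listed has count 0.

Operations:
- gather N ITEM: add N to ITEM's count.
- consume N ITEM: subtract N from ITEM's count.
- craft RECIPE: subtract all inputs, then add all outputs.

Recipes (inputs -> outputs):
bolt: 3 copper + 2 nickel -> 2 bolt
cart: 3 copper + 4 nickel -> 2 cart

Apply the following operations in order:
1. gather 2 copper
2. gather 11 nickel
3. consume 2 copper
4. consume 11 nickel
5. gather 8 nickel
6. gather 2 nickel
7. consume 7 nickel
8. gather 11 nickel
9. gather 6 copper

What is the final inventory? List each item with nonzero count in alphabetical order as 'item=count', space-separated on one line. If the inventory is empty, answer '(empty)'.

After 1 (gather 2 copper): copper=2
After 2 (gather 11 nickel): copper=2 nickel=11
After 3 (consume 2 copper): nickel=11
After 4 (consume 11 nickel): (empty)
After 5 (gather 8 nickel): nickel=8
After 6 (gather 2 nickel): nickel=10
After 7 (consume 7 nickel): nickel=3
After 8 (gather 11 nickel): nickel=14
After 9 (gather 6 copper): copper=6 nickel=14

Answer: copper=6 nickel=14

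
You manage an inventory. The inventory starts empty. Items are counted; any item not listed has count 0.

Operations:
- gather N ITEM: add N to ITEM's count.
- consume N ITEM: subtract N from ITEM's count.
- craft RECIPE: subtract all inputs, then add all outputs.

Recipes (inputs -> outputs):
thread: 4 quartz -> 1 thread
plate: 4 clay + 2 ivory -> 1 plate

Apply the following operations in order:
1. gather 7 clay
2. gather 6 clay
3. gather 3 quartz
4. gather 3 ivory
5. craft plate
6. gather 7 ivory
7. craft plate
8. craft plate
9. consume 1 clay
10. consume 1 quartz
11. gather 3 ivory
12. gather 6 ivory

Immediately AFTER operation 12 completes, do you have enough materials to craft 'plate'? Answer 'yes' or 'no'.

Answer: no

Derivation:
After 1 (gather 7 clay): clay=7
After 2 (gather 6 clay): clay=13
After 3 (gather 3 quartz): clay=13 quartz=3
After 4 (gather 3 ivory): clay=13 ivory=3 quartz=3
After 5 (craft plate): clay=9 ivory=1 plate=1 quartz=3
After 6 (gather 7 ivory): clay=9 ivory=8 plate=1 quartz=3
After 7 (craft plate): clay=5 ivory=6 plate=2 quartz=3
After 8 (craft plate): clay=1 ivory=4 plate=3 quartz=3
After 9 (consume 1 clay): ivory=4 plate=3 quartz=3
After 10 (consume 1 quartz): ivory=4 plate=3 quartz=2
After 11 (gather 3 ivory): ivory=7 plate=3 quartz=2
After 12 (gather 6 ivory): ivory=13 plate=3 quartz=2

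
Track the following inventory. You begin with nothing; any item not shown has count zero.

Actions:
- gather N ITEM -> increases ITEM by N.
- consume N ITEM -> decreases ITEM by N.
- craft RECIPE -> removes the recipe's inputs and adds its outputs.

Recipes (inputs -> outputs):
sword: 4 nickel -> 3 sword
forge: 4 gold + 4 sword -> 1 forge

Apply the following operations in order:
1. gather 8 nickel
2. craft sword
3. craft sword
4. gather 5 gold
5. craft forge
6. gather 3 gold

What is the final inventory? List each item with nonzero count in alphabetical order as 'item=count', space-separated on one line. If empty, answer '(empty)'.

After 1 (gather 8 nickel): nickel=8
After 2 (craft sword): nickel=4 sword=3
After 3 (craft sword): sword=6
After 4 (gather 5 gold): gold=5 sword=6
After 5 (craft forge): forge=1 gold=1 sword=2
After 6 (gather 3 gold): forge=1 gold=4 sword=2

Answer: forge=1 gold=4 sword=2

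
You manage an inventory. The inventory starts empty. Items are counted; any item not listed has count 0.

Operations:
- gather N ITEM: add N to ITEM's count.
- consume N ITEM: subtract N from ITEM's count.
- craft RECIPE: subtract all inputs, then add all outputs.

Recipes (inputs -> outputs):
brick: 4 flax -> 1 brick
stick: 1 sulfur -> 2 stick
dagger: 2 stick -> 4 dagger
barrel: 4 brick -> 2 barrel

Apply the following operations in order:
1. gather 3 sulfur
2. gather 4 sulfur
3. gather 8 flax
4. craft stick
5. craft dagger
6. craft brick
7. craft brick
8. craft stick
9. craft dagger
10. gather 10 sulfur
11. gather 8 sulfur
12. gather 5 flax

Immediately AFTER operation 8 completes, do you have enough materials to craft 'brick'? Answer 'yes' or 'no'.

Answer: no

Derivation:
After 1 (gather 3 sulfur): sulfur=3
After 2 (gather 4 sulfur): sulfur=7
After 3 (gather 8 flax): flax=8 sulfur=7
After 4 (craft stick): flax=8 stick=2 sulfur=6
After 5 (craft dagger): dagger=4 flax=8 sulfur=6
After 6 (craft brick): brick=1 dagger=4 flax=4 sulfur=6
After 7 (craft brick): brick=2 dagger=4 sulfur=6
After 8 (craft stick): brick=2 dagger=4 stick=2 sulfur=5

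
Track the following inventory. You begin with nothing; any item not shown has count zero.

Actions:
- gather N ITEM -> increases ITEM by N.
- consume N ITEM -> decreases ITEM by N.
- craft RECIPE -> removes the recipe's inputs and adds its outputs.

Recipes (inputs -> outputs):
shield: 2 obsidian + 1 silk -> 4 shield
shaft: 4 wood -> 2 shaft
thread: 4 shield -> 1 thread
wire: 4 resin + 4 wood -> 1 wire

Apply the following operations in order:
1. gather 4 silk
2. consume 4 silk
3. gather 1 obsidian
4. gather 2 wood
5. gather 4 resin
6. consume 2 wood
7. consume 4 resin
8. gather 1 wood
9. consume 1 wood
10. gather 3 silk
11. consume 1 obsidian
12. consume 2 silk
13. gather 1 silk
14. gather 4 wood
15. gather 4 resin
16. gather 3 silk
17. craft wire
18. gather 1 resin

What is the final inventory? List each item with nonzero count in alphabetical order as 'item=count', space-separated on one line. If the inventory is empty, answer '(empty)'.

Answer: resin=1 silk=5 wire=1

Derivation:
After 1 (gather 4 silk): silk=4
After 2 (consume 4 silk): (empty)
After 3 (gather 1 obsidian): obsidian=1
After 4 (gather 2 wood): obsidian=1 wood=2
After 5 (gather 4 resin): obsidian=1 resin=4 wood=2
After 6 (consume 2 wood): obsidian=1 resin=4
After 7 (consume 4 resin): obsidian=1
After 8 (gather 1 wood): obsidian=1 wood=1
After 9 (consume 1 wood): obsidian=1
After 10 (gather 3 silk): obsidian=1 silk=3
After 11 (consume 1 obsidian): silk=3
After 12 (consume 2 silk): silk=1
After 13 (gather 1 silk): silk=2
After 14 (gather 4 wood): silk=2 wood=4
After 15 (gather 4 resin): resin=4 silk=2 wood=4
After 16 (gather 3 silk): resin=4 silk=5 wood=4
After 17 (craft wire): silk=5 wire=1
After 18 (gather 1 resin): resin=1 silk=5 wire=1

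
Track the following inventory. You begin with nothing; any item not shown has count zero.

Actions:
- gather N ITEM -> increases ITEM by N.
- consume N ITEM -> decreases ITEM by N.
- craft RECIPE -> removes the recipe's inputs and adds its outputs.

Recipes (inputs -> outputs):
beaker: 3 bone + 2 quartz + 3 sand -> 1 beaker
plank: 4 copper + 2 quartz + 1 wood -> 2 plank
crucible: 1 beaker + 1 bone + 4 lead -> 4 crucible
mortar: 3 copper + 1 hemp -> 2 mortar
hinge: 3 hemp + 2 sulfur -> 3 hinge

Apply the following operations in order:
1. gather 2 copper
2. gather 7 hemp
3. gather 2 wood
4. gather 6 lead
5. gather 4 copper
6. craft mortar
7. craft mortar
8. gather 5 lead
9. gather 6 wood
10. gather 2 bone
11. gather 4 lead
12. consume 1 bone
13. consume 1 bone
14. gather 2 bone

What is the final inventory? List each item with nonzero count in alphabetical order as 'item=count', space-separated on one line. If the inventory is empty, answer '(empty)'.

After 1 (gather 2 copper): copper=2
After 2 (gather 7 hemp): copper=2 hemp=7
After 3 (gather 2 wood): copper=2 hemp=7 wood=2
After 4 (gather 6 lead): copper=2 hemp=7 lead=6 wood=2
After 5 (gather 4 copper): copper=6 hemp=7 lead=6 wood=2
After 6 (craft mortar): copper=3 hemp=6 lead=6 mortar=2 wood=2
After 7 (craft mortar): hemp=5 lead=6 mortar=4 wood=2
After 8 (gather 5 lead): hemp=5 lead=11 mortar=4 wood=2
After 9 (gather 6 wood): hemp=5 lead=11 mortar=4 wood=8
After 10 (gather 2 bone): bone=2 hemp=5 lead=11 mortar=4 wood=8
After 11 (gather 4 lead): bone=2 hemp=5 lead=15 mortar=4 wood=8
After 12 (consume 1 bone): bone=1 hemp=5 lead=15 mortar=4 wood=8
After 13 (consume 1 bone): hemp=5 lead=15 mortar=4 wood=8
After 14 (gather 2 bone): bone=2 hemp=5 lead=15 mortar=4 wood=8

Answer: bone=2 hemp=5 lead=15 mortar=4 wood=8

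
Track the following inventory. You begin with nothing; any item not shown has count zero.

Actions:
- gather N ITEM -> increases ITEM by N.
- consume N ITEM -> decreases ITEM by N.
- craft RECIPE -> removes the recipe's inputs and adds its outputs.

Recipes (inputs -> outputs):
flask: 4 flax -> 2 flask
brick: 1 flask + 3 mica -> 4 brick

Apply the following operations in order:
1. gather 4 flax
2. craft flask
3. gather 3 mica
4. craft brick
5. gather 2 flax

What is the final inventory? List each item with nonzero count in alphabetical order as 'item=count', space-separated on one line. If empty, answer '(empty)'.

After 1 (gather 4 flax): flax=4
After 2 (craft flask): flask=2
After 3 (gather 3 mica): flask=2 mica=3
After 4 (craft brick): brick=4 flask=1
After 5 (gather 2 flax): brick=4 flask=1 flax=2

Answer: brick=4 flask=1 flax=2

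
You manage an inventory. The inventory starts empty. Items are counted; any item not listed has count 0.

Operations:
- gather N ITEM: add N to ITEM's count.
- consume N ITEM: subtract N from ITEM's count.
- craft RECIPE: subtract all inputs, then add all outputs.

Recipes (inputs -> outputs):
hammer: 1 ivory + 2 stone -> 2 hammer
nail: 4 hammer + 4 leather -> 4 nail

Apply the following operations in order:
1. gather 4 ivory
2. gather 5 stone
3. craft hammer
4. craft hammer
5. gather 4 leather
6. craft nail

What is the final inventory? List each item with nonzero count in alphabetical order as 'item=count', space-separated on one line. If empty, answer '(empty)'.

After 1 (gather 4 ivory): ivory=4
After 2 (gather 5 stone): ivory=4 stone=5
After 3 (craft hammer): hammer=2 ivory=3 stone=3
After 4 (craft hammer): hammer=4 ivory=2 stone=1
After 5 (gather 4 leather): hammer=4 ivory=2 leather=4 stone=1
After 6 (craft nail): ivory=2 nail=4 stone=1

Answer: ivory=2 nail=4 stone=1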